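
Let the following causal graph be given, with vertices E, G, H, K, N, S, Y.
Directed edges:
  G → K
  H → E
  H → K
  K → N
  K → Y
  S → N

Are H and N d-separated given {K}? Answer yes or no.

Bayes-Ball from H | {K} reaches {E,G}.
N ∉ reach(H|{K}) ⇒ H ⊥ N | {K}.

Yes — H ⊥ N | {K}.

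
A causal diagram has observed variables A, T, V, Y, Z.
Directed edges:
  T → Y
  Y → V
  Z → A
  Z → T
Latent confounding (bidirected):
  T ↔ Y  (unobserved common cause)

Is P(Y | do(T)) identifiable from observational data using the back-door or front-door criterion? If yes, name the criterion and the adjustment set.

desc(T)\{T}={V,Y}; candidates ⊆ {A,Z}.
T↔Y: latent back-door arc(s) into T.
size 0: {}; under {} T still reaches {A,V,Y,Z} ∋ Y.
size 1: {A}, {Z}; under {A} T still reaches {V,Y,Z} ∋ Y.
size 2: {A,Z}; under {A,Z} T still reaches {V,Y} ∋ Y.
T↔Y cannot be blocked by any observed set — no back-door set.
No mediator lies on a directed T→…→Y path.
Neither criterion identifies P(Y|do(T)) in this graph.

P(Y|do(T)): not identifiable (no BD/FD set).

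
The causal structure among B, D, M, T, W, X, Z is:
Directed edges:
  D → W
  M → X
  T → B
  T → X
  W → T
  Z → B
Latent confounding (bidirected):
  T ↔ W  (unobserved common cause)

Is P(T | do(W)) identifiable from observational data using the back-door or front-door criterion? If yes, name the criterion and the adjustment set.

desc(W)\{W}={B,T,X}; candidates ⊆ {D,M,Z}.
W↔T: latent back-door arc(s) into W.
size 0: {}; under {} W still reaches {B,D,T,X} ∋ T.
size 1: {D}, {M}, {Z}; under {D} W still reaches {B,T,X} ∋ T.
size 2: {D,M}, {D,Z}, {M,Z}; under {D,M} W still reaches {B,T,X} ∋ T.
W↔T cannot be blocked by any observed set — no back-door set.
No mediator lies on a directed W→…→T path.
Neither criterion identifies P(T|do(W)) in this graph.

P(T|do(W)): not identifiable (no BD/FD set).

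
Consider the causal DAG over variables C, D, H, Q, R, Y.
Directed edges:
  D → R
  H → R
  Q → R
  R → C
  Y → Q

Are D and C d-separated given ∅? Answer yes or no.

No — D and C are d-connected given ∅.

Bayes-Ball from D | ∅ reaches {C,R}.
C ∈ reach(D|∅) ⇒ D ⊥̸ C | ∅.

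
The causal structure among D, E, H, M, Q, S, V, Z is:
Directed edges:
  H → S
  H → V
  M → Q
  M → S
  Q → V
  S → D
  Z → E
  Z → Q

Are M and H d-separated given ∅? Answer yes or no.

Yes — M ⊥ H | ∅.

Bayes-Ball from M | ∅ reaches {D,Q,S,V}.
H ∉ reach(M|∅) ⇒ M ⊥ H | ∅.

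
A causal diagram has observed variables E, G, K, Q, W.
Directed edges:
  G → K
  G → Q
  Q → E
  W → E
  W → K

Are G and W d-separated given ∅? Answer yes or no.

Yes — G ⊥ W | ∅.

Bayes-Ball from G | ∅ reaches {E,K,Q}.
W ∉ reach(G|∅) ⇒ G ⊥ W | ∅.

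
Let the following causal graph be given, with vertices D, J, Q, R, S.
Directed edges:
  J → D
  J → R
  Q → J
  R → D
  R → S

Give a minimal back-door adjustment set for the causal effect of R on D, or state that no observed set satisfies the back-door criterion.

desc(R)\{R}={D,S}; candidates ⊆ {J,Q}.
size 0: {}; under {} R still reaches {D,J,Q} ∋ D.
{J}: R⊥D given {J} in G with R→· removed — back-door holds.

R→D: minimal back-door set {J}.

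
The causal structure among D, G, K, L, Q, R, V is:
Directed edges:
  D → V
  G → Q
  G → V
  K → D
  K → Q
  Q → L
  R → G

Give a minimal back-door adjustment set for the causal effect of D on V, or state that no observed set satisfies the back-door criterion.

D→V: minimal back-door set ∅.

desc(D)\{D}={V}; candidates ⊆ {G,K,L,Q,R}.
∅: D⊥V given ∅ in G with D→· removed — back-door holds.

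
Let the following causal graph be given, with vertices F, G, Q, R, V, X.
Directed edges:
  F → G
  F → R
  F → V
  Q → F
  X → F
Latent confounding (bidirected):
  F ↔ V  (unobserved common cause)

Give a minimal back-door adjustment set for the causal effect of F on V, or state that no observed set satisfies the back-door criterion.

F→V: no observed back-door set.

desc(F)\{F}={G,R,V}; candidates ⊆ {Q,X}.
F↔V: latent back-door arc(s) into F.
size 0: {}; under {} F still reaches {Q,V,X} ∋ V.
size 1: {Q}, {X}; under {Q} F still reaches {V,X} ∋ V.
size 2: {Q,X}; under {Q,X} F still reaches {V} ∋ V.
F↔V cannot be blocked by any observed set — no back-door set.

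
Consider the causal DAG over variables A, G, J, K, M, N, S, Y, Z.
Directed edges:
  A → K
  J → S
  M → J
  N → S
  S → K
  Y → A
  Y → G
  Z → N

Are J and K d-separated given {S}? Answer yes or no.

Bayes-Ball from J | {S} reaches {M,N,Z}.
K ∉ reach(J|{S}) ⇒ J ⊥ K | {S}.

Yes — J ⊥ K | {S}.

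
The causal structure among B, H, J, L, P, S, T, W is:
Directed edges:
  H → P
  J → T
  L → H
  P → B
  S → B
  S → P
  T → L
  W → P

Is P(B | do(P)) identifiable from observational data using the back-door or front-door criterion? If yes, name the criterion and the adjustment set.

P(B|do(P)): backdoor, adjust for {S}.

desc(P)\{P}={B}; candidates ⊆ {H,J,L,S,T,W}.
size 0: {}; under {} P still reaches {B,H,J,L,S,T,W} ∋ B.
{S}: P⊥B given {S} in G with P→· removed — back-door holds.
P(B|do(P)) = Σ_{S} P(B|P,S)·P(S).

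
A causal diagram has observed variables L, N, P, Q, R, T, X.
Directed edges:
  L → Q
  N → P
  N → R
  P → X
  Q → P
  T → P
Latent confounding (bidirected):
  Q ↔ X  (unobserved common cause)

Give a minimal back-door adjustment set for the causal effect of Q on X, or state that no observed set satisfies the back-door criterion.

desc(Q)\{Q}={P,X}; candidates ⊆ {L,N,R,T}.
Q↔X: latent back-door arc(s) into Q.
size 0: {}; under {} Q still reaches {L,X} ∋ X.
size 1: {L}, {N}, {R} …(+1); under {L} Q still reaches {X} ∋ X.
size 2: {L,N}, {L,R}, {L,T} …(+3); under {L,N} Q still reaches {X} ∋ X.
Q↔X cannot be blocked by any observed set — no back-door set.

Q→X: no observed back-door set.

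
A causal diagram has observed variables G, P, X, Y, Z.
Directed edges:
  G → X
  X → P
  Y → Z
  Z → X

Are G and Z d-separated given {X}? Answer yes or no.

No — G and Z are d-connected given {X}.

Bayes-Ball from G | {X} reaches {Y,Z}.
Z ∈ reach(G|{X}) ⇒ G ⊥̸ Z | {X}.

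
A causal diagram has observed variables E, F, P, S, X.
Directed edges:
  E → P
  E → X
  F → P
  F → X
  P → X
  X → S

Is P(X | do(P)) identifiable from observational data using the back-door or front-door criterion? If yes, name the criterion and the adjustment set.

P(X|do(P)): backdoor, adjust for {E, F}.

desc(P)\{P}={S,X}; candidates ⊆ {E,F}.
size 0: {}; under {} P still reaches {E,F,S,X} ∋ X.
size 1: {E}, {F}; under {E} P still reaches {F,S,X} ∋ X.
{E,F}: P⊥X given {E,F} in G with P→· removed — back-door holds.
P(X|do(P)) = Σ_{E,F} P(X|P,E,F)·P(E,F).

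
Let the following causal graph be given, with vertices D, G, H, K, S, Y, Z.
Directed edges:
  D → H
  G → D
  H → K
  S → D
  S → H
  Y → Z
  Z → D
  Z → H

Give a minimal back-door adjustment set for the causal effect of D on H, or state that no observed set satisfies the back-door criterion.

D→H: minimal back-door set {S, Z}.

desc(D)\{D}={H,K}; candidates ⊆ {G,S,Y,Z}.
size 0: {}; under {} D still reaches {G,H,K,S,Y,Z} ∋ H.
size 1: {G}, {S}, {Y} …(+1); under {G} D still reaches {H,K,S,Y,Z} ∋ H.
{S,Z}: D⊥H given {S,Z} in G with D→· removed — back-door holds.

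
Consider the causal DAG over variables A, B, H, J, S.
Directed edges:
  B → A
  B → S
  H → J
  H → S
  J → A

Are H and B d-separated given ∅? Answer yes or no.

Yes — H ⊥ B | ∅.

Bayes-Ball from H | ∅ reaches {A,J,S}.
B ∉ reach(H|∅) ⇒ H ⊥ B | ∅.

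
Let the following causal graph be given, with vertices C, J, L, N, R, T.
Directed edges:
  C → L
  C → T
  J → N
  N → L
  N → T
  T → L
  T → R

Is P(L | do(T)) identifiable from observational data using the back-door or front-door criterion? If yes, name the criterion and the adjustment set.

desc(T)\{T}={L,R}; candidates ⊆ {C,J,N}.
size 0: {}; under {} T still reaches {C,J,L,N} ∋ L.
size 1: {C}, {J}, {N}; under {C} T still reaches {J,L,N} ∋ L.
{C,N}: T⊥L given {C,N} in G with T→· removed — back-door holds.
P(L|do(T)) = Σ_{C,N} P(L|T,C,N)·P(C,N).

P(L|do(T)): backdoor, adjust for {C, N}.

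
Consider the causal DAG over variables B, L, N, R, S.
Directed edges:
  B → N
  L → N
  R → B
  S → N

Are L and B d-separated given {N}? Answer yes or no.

No — L and B are d-connected given {N}.

Bayes-Ball from L | {N} reaches {B,R,S}.
B ∈ reach(L|{N}) ⇒ L ⊥̸ B | {N}.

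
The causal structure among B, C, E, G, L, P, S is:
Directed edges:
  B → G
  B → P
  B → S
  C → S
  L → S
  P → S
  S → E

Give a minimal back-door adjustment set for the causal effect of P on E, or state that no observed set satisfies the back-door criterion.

P→E: minimal back-door set {B}.

desc(P)\{P}={E,S}; candidates ⊆ {B,C,G,L}.
size 0: {}; under {} P still reaches {B,E,G,S} ∋ E.
{B}: P⊥E given {B} in G with P→· removed — back-door holds.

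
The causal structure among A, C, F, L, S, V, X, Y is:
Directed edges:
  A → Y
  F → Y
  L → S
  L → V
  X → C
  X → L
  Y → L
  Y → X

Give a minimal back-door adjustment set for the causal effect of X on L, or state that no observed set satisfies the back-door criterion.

desc(X)\{X}={C,L,S,V}; candidates ⊆ {A,F,Y}.
size 0: {}; under {} X still reaches {A,F,L,S,V,Y} ∋ L.
{Y}: X⊥L given {Y} in G with X→· removed — back-door holds.

X→L: minimal back-door set {Y}.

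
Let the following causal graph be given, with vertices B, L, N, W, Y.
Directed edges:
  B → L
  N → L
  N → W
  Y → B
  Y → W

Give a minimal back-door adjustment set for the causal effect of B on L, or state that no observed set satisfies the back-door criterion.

B→L: minimal back-door set ∅.

desc(B)\{B}={L}; candidates ⊆ {N,W,Y}.
∅: B⊥L given ∅ in G with B→· removed — back-door holds.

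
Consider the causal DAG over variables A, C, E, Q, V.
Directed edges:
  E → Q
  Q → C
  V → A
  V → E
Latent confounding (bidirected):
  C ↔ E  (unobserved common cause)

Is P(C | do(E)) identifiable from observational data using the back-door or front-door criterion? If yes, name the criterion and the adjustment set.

desc(E)\{E}={C,Q}; candidates ⊆ {A,V}.
E↔C: latent back-door arc(s) into E.
size 0: {}; under {} E still reaches {A,C,V} ∋ C.
size 1: {A}, {V}; under {A} E still reaches {C,V} ∋ C.
size 2: {A,V}; under {A,V} E still reaches {C} ∋ C.
E↔C cannot be blocked by any observed set — no back-door set.
{Q}: (i) intercepts every directed E→C path; (ii) no back-door E→{Q}; (iii) {E} blocks every back-door {Q}→C. Front-door holds.
P(C|do(E)) = Σ_{Q} P(Q|E) Σ_{E'} P(C|Q,E')P(E').

P(C|do(E)): frontdoor, adjust for {Q}.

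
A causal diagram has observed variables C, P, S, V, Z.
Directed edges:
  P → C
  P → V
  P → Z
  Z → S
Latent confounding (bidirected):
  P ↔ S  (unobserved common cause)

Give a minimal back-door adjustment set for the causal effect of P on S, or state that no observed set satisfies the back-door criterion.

desc(P)\{P}={C,S,V,Z}; candidates ⊆ {—}.
P↔S: latent back-door arc(s) into P.
size 0: {}; under {} P still reaches {S} ∋ S.
P↔S cannot be blocked by any observed set — no back-door set.

P→S: no observed back-door set.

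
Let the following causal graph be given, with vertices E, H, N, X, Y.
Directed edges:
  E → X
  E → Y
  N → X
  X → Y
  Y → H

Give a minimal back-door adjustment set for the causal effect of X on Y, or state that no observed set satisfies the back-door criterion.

desc(X)\{X}={H,Y}; candidates ⊆ {E,N}.
size 0: {}; under {} X still reaches {E,H,N,Y} ∋ Y.
{E}: X⊥Y given {E} in G with X→· removed — back-door holds.

X→Y: minimal back-door set {E}.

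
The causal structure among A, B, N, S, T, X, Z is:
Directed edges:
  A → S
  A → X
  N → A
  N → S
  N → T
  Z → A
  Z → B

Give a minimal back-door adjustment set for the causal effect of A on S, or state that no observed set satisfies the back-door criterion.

desc(A)\{A}={S,X}; candidates ⊆ {B,N,T,Z}.
size 0: {}; under {} A still reaches {B,N,S,T,Z} ∋ S.
{N}: A⊥S given {N} in G with A→· removed — back-door holds.

A→S: minimal back-door set {N}.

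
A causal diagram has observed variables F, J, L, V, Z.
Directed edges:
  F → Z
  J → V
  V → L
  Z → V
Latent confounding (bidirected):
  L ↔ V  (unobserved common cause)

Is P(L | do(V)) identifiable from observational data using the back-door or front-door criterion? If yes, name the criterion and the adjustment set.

P(L|do(V)): not identifiable (no BD/FD set).

desc(V)\{V}={L}; candidates ⊆ {F,J,Z}.
V↔L: latent back-door arc(s) into V.
size 0: {}; under {} V still reaches {F,J,L,Z} ∋ L.
size 1: {F}, {J}, {Z}; under {F} V still reaches {J,L,Z} ∋ L.
size 2: {F,J}, {F,Z}, {J,Z}; under {F,J} V still reaches {L,Z} ∋ L.
V↔L cannot be blocked by any observed set — no back-door set.
No mediator lies on a directed V→…→L path.
Neither criterion identifies P(L|do(V)) in this graph.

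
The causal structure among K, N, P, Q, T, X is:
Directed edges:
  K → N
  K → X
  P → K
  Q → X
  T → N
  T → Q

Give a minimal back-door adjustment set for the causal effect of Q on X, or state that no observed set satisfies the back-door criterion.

desc(Q)\{Q}={X}; candidates ⊆ {K,N,P,T}.
∅: Q⊥X given ∅ in G with Q→· removed — back-door holds.

Q→X: minimal back-door set ∅.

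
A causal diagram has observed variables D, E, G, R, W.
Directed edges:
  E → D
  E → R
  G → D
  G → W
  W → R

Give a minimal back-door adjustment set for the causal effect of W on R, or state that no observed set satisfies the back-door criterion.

desc(W)\{W}={R}; candidates ⊆ {D,E,G}.
∅: W⊥R given ∅ in G with W→· removed — back-door holds.

W→R: minimal back-door set ∅.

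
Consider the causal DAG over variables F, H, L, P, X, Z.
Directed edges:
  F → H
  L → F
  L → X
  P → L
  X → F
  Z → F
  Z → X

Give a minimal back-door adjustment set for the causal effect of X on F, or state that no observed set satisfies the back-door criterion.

X→F: minimal back-door set {L, Z}.

desc(X)\{X}={F,H}; candidates ⊆ {L,P,Z}.
size 0: {}; under {} X still reaches {F,H,L,P,Z} ∋ F.
size 1: {L}, {P}, {Z}; under {L} X still reaches {F,H,Z} ∋ F.
{L,Z}: X⊥F given {L,Z} in G with X→· removed — back-door holds.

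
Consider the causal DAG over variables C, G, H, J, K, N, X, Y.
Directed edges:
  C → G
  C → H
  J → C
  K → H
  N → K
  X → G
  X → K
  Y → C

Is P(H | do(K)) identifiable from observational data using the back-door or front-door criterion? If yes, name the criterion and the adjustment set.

desc(K)\{K}={H}; candidates ⊆ {C,G,J,N,X,Y}.
∅: K⊥H given ∅ in G with K→· removed — back-door holds.
P(H|do(K)) = P(H|K) — no adjustment needed.

P(H|do(K)): backdoor, adjust for ∅.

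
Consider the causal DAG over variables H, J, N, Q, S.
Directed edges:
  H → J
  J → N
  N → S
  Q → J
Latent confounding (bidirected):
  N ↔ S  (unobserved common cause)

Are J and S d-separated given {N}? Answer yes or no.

No — J and S are d-connected given {N}.

Bayes-Ball from J | {N} reaches {H,Q,S}.
S ∈ reach(J|{N}) ⇒ J ⊥̸ S | {N}.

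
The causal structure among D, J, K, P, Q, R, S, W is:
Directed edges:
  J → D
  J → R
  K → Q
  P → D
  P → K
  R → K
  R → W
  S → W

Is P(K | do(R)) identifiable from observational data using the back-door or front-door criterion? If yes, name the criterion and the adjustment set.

P(K|do(R)): backdoor, adjust for ∅.

desc(R)\{R}={K,Q,W}; candidates ⊆ {D,J,P,S}.
∅: R⊥K given ∅ in G with R→· removed — back-door holds.
P(K|do(R)) = P(K|R) — no adjustment needed.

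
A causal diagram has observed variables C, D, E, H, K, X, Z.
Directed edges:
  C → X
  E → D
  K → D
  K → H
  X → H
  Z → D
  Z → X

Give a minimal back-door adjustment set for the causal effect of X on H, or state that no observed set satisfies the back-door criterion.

X→H: minimal back-door set ∅.

desc(X)\{X}={H}; candidates ⊆ {C,D,E,K,Z}.
∅: X⊥H given ∅ in G with X→· removed — back-door holds.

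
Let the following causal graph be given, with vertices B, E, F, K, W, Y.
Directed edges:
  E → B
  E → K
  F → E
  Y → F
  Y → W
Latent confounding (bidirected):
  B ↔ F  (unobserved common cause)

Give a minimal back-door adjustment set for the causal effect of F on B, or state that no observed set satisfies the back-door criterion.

F→B: no observed back-door set.

desc(F)\{F}={B,E,K}; candidates ⊆ {W,Y}.
F↔B: latent back-door arc(s) into F.
size 0: {}; under {} F still reaches {B,W,Y} ∋ B.
size 1: {W}, {Y}; under {W} F still reaches {B,Y} ∋ B.
size 2: {W,Y}; under {W,Y} F still reaches {B} ∋ B.
F↔B cannot be blocked by any observed set — no back-door set.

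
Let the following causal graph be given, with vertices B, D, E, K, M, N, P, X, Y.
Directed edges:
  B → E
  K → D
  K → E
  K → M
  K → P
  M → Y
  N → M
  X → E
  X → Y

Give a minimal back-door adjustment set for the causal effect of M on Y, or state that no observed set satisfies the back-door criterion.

M→Y: minimal back-door set ∅.

desc(M)\{M}={Y}; candidates ⊆ {B,D,E,K,N,P,X}.
∅: M⊥Y given ∅ in G with M→· removed — back-door holds.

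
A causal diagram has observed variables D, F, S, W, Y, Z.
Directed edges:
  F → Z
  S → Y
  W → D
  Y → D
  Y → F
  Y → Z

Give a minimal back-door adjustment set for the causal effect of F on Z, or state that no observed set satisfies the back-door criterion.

desc(F)\{F}={Z}; candidates ⊆ {D,S,W,Y}.
size 0: {}; under {} F still reaches {D,S,Y,Z} ∋ Z.
{Y}: F⊥Z given {Y} in G with F→· removed — back-door holds.

F→Z: minimal back-door set {Y}.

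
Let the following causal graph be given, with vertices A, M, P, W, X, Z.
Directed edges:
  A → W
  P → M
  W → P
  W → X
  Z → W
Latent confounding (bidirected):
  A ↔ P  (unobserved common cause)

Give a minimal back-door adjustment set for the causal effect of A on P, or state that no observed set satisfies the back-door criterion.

A→P: no observed back-door set.

desc(A)\{A}={M,P,W,X}; candidates ⊆ {Z}.
A↔P: latent back-door arc(s) into A.
size 0: {}; under {} A still reaches {M,P} ∋ P.
size 1: {Z}; under {Z} A still reaches {M,P} ∋ P.
A↔P cannot be blocked by any observed set — no back-door set.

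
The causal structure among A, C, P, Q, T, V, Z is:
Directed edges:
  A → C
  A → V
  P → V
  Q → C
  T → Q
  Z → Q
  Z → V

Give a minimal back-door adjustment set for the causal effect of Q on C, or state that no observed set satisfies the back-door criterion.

desc(Q)\{Q}={C}; candidates ⊆ {A,P,T,V,Z}.
∅: Q⊥C given ∅ in G with Q→· removed — back-door holds.

Q→C: minimal back-door set ∅.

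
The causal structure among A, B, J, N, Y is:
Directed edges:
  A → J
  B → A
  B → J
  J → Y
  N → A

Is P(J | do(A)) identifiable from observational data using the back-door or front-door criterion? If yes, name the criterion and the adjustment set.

desc(A)\{A}={J,Y}; candidates ⊆ {B,N}.
size 0: {}; under {} A still reaches {B,J,N,Y} ∋ J.
{B}: A⊥J given {B} in G with A→· removed — back-door holds.
P(J|do(A)) = Σ_{B} P(J|A,B)·P(B).

P(J|do(A)): backdoor, adjust for {B}.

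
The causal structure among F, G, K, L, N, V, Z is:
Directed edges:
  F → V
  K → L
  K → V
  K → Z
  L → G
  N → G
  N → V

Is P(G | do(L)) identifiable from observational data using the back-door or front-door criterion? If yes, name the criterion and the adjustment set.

desc(L)\{L}={G}; candidates ⊆ {F,K,N,V,Z}.
∅: L⊥G given ∅ in G with L→· removed — back-door holds.
P(G|do(L)) = P(G|L) — no adjustment needed.

P(G|do(L)): backdoor, adjust for ∅.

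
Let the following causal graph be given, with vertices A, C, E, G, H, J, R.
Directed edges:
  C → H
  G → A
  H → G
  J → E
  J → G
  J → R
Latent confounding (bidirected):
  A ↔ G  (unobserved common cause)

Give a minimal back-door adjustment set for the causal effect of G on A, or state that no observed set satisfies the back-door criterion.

desc(G)\{G}={A}; candidates ⊆ {C,E,H,J,R}.
G↔A: latent back-door arc(s) into G.
size 0: {}; under {} G still reaches {A,C,E,H,J,R} ∋ A.
size 1: {C}, {E}, {H} …(+2); under {C} G still reaches {A,E,H,J,R} ∋ A.
size 2: {C,E}, {C,H}, {C,J} …(+7); under {C,E} G still reaches {A,H,J,R} ∋ A.
G↔A cannot be blocked by any observed set — no back-door set.

G→A: no observed back-door set.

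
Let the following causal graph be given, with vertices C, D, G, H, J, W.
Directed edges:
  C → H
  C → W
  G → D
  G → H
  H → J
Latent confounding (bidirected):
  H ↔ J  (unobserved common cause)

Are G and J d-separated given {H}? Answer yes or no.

No — G and J are d-connected given {H}.

Bayes-Ball from G | {H} reaches {C,D,J,W}.
J ∈ reach(G|{H}) ⇒ G ⊥̸ J | {H}.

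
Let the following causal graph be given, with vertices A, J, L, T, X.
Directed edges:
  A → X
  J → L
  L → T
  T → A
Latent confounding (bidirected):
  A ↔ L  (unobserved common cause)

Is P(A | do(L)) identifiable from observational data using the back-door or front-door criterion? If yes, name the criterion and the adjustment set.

P(A|do(L)): frontdoor, adjust for {T}.

desc(L)\{L}={A,T,X}; candidates ⊆ {J}.
L↔A: latent back-door arc(s) into L.
size 0: {}; under {} L still reaches {A,J,X} ∋ A.
size 1: {J}; under {J} L still reaches {A,X} ∋ A.
L↔A cannot be blocked by any observed set — no back-door set.
{T}: (i) intercepts every directed L→A path; (ii) no back-door L→{T}; (iii) {L} blocks every back-door {T}→A. Front-door holds.
P(A|do(L)) = Σ_{T} P(T|L) Σ_{L'} P(A|T,L')P(L').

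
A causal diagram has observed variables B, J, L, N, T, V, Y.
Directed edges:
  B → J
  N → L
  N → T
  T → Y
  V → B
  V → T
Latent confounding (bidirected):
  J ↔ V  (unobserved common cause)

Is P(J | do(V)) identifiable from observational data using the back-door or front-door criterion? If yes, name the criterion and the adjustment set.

P(J|do(V)): frontdoor, adjust for {B}.

desc(V)\{V}={B,J,T,Y}; candidates ⊆ {L,N}.
V↔J: latent back-door arc(s) into V.
size 0: {}; under {} V still reaches {J} ∋ J.
size 1: {L}, {N}; under {L} V still reaches {J} ∋ J.
size 2: {L,N}; under {L,N} V still reaches {J} ∋ J.
V↔J cannot be blocked by any observed set — no back-door set.
{B}: (i) intercepts every directed V→J path; (ii) no back-door V→{B}; (iii) {V} blocks every back-door {B}→J. Front-door holds.
P(J|do(V)) = Σ_{B} P(B|V) Σ_{V'} P(J|B,V')P(V').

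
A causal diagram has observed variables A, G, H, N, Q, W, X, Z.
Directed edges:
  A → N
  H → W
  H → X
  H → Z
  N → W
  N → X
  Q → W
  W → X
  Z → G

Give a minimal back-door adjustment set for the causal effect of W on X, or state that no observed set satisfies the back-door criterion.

W→X: minimal back-door set {H, N}.

desc(W)\{W}={X}; candidates ⊆ {A,G,H,N,Q,Z}.
size 0: {}; under {} W still reaches {A,G,H,N,Q,X,Z} ∋ X.
size 1: {A}, {G}, {H} …(+3); under {A} W still reaches {G,H,N,Q,X,Z} ∋ X.
{H,N}: W⊥X given {H,N} in G with W→· removed — back-door holds.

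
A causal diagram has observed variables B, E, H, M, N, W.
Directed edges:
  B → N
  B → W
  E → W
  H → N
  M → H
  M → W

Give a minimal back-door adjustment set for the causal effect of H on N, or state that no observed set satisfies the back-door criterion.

H→N: minimal back-door set ∅.

desc(H)\{H}={N}; candidates ⊆ {B,E,M,W}.
∅: H⊥N given ∅ in G with H→· removed — back-door holds.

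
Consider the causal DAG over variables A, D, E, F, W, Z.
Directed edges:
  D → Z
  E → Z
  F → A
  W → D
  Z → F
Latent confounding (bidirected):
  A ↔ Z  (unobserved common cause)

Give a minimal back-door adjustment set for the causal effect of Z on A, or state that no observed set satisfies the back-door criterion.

Z→A: no observed back-door set.

desc(Z)\{Z}={A,F}; candidates ⊆ {D,E,W}.
Z↔A: latent back-door arc(s) into Z.
size 0: {}; under {} Z still reaches {A,D,E,W} ∋ A.
size 1: {D}, {E}, {W}; under {D} Z still reaches {A,E} ∋ A.
size 2: {D,E}, {D,W}, {E,W}; under {D,E} Z still reaches {A} ∋ A.
Z↔A cannot be blocked by any observed set — no back-door set.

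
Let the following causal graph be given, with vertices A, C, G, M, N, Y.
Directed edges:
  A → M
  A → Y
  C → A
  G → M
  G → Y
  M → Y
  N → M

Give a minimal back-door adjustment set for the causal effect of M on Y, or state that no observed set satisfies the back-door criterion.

M→Y: minimal back-door set {A, G}.

desc(M)\{M}={Y}; candidates ⊆ {A,C,G,N}.
size 0: {}; under {} M still reaches {A,C,G,N,Y} ∋ Y.
size 1: {A}, {C}, {G} …(+1); under {A} M still reaches {G,N,Y} ∋ Y.
{A,G}: M⊥Y given {A,G} in G with M→· removed — back-door holds.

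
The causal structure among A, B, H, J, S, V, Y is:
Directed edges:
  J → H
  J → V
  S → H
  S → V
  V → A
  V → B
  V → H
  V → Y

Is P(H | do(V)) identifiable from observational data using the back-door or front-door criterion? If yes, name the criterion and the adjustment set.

desc(V)\{V}={A,B,H,Y}; candidates ⊆ {J,S}.
size 0: {}; under {} V still reaches {H,J,S} ∋ H.
size 1: {J}, {S}; under {J} V still reaches {H,S} ∋ H.
{J,S}: V⊥H given {J,S} in G with V→· removed — back-door holds.
P(H|do(V)) = Σ_{J,S} P(H|V,J,S)·P(J,S).

P(H|do(V)): backdoor, adjust for {J, S}.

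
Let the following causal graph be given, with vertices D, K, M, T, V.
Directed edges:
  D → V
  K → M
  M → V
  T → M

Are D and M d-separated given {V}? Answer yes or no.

Bayes-Ball from D | {V} reaches {K,M,T}.
M ∈ reach(D|{V}) ⇒ D ⊥̸ M | {V}.

No — D and M are d-connected given {V}.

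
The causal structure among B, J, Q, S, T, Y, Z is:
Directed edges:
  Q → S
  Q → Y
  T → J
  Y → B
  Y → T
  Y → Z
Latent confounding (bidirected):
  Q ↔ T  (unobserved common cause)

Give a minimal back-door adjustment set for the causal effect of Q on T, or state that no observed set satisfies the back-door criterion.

desc(Q)\{Q}={B,J,S,T,Y,Z}; candidates ⊆ {—}.
Q↔T: latent back-door arc(s) into Q.
size 0: {}; under {} Q still reaches {J,T} ∋ T.
Q↔T cannot be blocked by any observed set — no back-door set.

Q→T: no observed back-door set.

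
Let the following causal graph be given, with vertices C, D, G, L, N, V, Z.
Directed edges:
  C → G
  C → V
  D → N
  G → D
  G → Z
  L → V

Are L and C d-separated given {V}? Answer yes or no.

Bayes-Ball from L | {V} reaches {C,D,G,N,Z}.
C ∈ reach(L|{V}) ⇒ L ⊥̸ C | {V}.

No — L and C are d-connected given {V}.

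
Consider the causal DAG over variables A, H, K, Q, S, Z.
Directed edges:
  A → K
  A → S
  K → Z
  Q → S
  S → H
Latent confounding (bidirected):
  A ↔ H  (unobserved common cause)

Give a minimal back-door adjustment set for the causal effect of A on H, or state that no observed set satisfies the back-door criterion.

desc(A)\{A}={H,K,S,Z}; candidates ⊆ {Q}.
A↔H: latent back-door arc(s) into A.
size 0: {}; under {} A still reaches {H} ∋ H.
size 1: {Q}; under {Q} A still reaches {H} ∋ H.
A↔H cannot be blocked by any observed set — no back-door set.

A→H: no observed back-door set.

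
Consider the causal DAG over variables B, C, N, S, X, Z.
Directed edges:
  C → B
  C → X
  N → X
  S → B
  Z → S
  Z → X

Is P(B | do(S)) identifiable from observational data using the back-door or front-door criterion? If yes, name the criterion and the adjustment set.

P(B|do(S)): backdoor, adjust for ∅.

desc(S)\{S}={B}; candidates ⊆ {C,N,X,Z}.
∅: S⊥B given ∅ in G with S→· removed — back-door holds.
P(B|do(S)) = P(B|S) — no adjustment needed.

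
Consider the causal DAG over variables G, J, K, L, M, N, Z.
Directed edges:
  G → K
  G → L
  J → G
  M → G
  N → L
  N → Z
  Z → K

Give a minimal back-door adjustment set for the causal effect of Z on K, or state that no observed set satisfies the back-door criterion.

Z→K: minimal back-door set ∅.

desc(Z)\{Z}={K}; candidates ⊆ {G,J,L,M,N}.
∅: Z⊥K given ∅ in G with Z→· removed — back-door holds.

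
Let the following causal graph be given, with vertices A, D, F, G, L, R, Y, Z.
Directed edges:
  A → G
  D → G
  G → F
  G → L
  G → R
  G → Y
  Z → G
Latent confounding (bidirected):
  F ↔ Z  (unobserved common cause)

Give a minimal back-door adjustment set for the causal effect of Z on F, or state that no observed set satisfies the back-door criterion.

desc(Z)\{Z}={F,G,L,R,Y}; candidates ⊆ {A,D}.
Z↔F: latent back-door arc(s) into Z.
size 0: {}; under {} Z still reaches {F} ∋ F.
size 1: {A}, {D}; under {A} Z still reaches {F} ∋ F.
size 2: {A,D}; under {A,D} Z still reaches {F} ∋ F.
Z↔F cannot be blocked by any observed set — no back-door set.

Z→F: no observed back-door set.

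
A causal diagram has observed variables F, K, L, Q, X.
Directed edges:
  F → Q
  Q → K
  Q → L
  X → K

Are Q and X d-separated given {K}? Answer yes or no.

No — Q and X are d-connected given {K}.

Bayes-Ball from Q | {K} reaches {F,L,X}.
X ∈ reach(Q|{K}) ⇒ Q ⊥̸ X | {K}.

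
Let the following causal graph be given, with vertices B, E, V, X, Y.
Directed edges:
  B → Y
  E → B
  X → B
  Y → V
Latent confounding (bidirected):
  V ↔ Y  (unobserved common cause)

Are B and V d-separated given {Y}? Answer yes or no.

No — B and V are d-connected given {Y}.

Bayes-Ball from B | {Y} reaches {E,V,X}.
V ∈ reach(B|{Y}) ⇒ B ⊥̸ V | {Y}.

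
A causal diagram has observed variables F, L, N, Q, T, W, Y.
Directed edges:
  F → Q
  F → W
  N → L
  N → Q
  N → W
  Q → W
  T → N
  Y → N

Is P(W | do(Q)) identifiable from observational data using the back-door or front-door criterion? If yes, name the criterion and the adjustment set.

P(W|do(Q)): backdoor, adjust for {F, N}.

desc(Q)\{Q}={W}; candidates ⊆ {F,L,N,T,Y}.
size 0: {}; under {} Q still reaches {F,L,N,T,W,Y} ∋ W.
size 1: {F}, {L}, {N} …(+2); under {F} Q still reaches {L,N,T,W,Y} ∋ W.
{F,N}: Q⊥W given {F,N} in G with Q→· removed — back-door holds.
P(W|do(Q)) = Σ_{F,N} P(W|Q,F,N)·P(F,N).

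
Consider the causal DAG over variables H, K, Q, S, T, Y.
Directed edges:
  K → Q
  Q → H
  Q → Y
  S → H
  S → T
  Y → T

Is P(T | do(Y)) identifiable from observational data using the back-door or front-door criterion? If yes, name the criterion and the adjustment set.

desc(Y)\{Y}={T}; candidates ⊆ {H,K,Q,S}.
∅: Y⊥T given ∅ in G with Y→· removed — back-door holds.
P(T|do(Y)) = P(T|Y) — no adjustment needed.

P(T|do(Y)): backdoor, adjust for ∅.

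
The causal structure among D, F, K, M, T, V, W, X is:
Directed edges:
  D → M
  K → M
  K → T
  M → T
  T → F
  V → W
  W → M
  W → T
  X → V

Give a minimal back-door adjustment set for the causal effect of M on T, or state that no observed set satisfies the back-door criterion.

desc(M)\{M}={F,T}; candidates ⊆ {D,K,V,W,X}.
size 0: {}; under {} M still reaches {D,F,K,T,V,W,X} ∋ T.
size 1: {D}, {K}, {V} …(+2); under {D} M still reaches {F,K,T,V,W,X} ∋ T.
{K,W}: M⊥T given {K,W} in G with M→· removed — back-door holds.

M→T: minimal back-door set {K, W}.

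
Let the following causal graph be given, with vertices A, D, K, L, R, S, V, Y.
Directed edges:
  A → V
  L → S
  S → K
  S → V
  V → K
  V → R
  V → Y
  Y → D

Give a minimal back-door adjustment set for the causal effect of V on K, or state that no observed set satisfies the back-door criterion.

V→K: minimal back-door set {S}.

desc(V)\{V}={D,K,R,Y}; candidates ⊆ {A,L,S}.
size 0: {}; under {} V still reaches {A,K,L,S} ∋ K.
{S}: V⊥K given {S} in G with V→· removed — back-door holds.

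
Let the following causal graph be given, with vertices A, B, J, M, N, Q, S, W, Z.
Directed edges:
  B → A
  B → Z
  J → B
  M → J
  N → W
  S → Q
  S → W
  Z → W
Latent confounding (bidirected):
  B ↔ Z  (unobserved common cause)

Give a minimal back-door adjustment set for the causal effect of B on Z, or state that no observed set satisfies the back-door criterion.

B→Z: no observed back-door set.

desc(B)\{B}={A,W,Z}; candidates ⊆ {J,M,N,Q,S}.
B↔Z: latent back-door arc(s) into B.
size 0: {}; under {} B still reaches {J,M,W,Z} ∋ Z.
size 1: {J}, {M}, {N} …(+2); under {J} B still reaches {W,Z} ∋ Z.
size 2: {J,M}, {J,N}, {J,Q} …(+7); under {J,M} B still reaches {W,Z} ∋ Z.
B↔Z cannot be blocked by any observed set — no back-door set.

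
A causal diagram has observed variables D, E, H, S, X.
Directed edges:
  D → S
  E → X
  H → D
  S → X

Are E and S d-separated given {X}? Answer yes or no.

Bayes-Ball from E | {X} reaches {D,H,S}.
S ∈ reach(E|{X}) ⇒ E ⊥̸ S | {X}.

No — E and S are d-connected given {X}.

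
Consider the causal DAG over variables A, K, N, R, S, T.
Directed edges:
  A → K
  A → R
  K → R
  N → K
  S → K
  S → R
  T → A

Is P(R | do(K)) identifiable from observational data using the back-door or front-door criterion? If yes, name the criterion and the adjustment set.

P(R|do(K)): backdoor, adjust for {A, S}.

desc(K)\{K}={R}; candidates ⊆ {A,N,S,T}.
size 0: {}; under {} K still reaches {A,N,R,S,T} ∋ R.
size 1: {A}, {N}, {S} …(+1); under {A} K still reaches {N,R,S} ∋ R.
{A,S}: K⊥R given {A,S} in G with K→· removed — back-door holds.
P(R|do(K)) = Σ_{A,S} P(R|K,A,S)·P(A,S).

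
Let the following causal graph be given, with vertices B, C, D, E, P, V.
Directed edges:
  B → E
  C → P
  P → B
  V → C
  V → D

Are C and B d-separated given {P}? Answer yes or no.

Yes — C ⊥ B | {P}.

Bayes-Ball from C | {P} reaches {D,V}.
B ∉ reach(C|{P}) ⇒ C ⊥ B | {P}.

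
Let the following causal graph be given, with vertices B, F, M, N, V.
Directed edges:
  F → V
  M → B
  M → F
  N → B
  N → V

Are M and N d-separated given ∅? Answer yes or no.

Yes — M ⊥ N | ∅.

Bayes-Ball from M | ∅ reaches {B,F,V}.
N ∉ reach(M|∅) ⇒ M ⊥ N | ∅.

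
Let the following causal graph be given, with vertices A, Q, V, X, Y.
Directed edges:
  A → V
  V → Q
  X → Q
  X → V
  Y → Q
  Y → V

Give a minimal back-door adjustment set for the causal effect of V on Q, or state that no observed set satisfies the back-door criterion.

desc(V)\{V}={Q}; candidates ⊆ {A,X,Y}.
size 0: {}; under {} V still reaches {A,Q,X,Y} ∋ Q.
size 1: {A}, {X}, {Y}; under {A} V still reaches {Q,X,Y} ∋ Q.
{X,Y}: V⊥Q given {X,Y} in G with V→· removed — back-door holds.

V→Q: minimal back-door set {X, Y}.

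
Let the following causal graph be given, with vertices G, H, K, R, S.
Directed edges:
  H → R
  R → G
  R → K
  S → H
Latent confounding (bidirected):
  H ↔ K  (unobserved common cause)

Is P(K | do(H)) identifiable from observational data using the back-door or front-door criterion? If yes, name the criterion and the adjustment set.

P(K|do(H)): frontdoor, adjust for {R}.

desc(H)\{H}={G,K,R}; candidates ⊆ {S}.
H↔K: latent back-door arc(s) into H.
size 0: {}; under {} H still reaches {K,S} ∋ K.
size 1: {S}; under {S} H still reaches {K} ∋ K.
H↔K cannot be blocked by any observed set — no back-door set.
{R}: (i) intercepts every directed H→K path; (ii) no back-door H→{R}; (iii) {H} blocks every back-door {R}→K. Front-door holds.
P(K|do(H)) = Σ_{R} P(R|H) Σ_{H'} P(K|R,H')P(H').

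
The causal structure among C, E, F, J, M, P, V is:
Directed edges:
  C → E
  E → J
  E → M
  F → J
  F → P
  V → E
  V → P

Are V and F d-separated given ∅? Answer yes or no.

Bayes-Ball from V | ∅ reaches {E,J,M,P}.
F ∉ reach(V|∅) ⇒ V ⊥ F | ∅.

Yes — V ⊥ F | ∅.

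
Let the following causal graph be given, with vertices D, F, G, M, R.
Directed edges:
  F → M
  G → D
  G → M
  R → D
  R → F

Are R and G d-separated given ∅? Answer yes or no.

Bayes-Ball from R | ∅ reaches {D,F,M}.
G ∉ reach(R|∅) ⇒ R ⊥ G | ∅.

Yes — R ⊥ G | ∅.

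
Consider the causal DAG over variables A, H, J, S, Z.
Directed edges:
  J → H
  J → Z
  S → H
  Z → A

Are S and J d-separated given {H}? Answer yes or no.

Bayes-Ball from S | {H} reaches {A,J,Z}.
J ∈ reach(S|{H}) ⇒ S ⊥̸ J | {H}.

No — S and J are d-connected given {H}.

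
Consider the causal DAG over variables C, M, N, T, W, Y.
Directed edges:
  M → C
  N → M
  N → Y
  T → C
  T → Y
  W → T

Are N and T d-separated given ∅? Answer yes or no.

Yes — N ⊥ T | ∅.

Bayes-Ball from N | ∅ reaches {C,M,Y}.
T ∉ reach(N|∅) ⇒ N ⊥ T | ∅.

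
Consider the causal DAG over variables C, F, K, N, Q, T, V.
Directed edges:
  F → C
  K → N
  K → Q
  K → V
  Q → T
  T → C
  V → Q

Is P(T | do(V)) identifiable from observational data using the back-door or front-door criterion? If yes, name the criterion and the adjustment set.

P(T|do(V)): backdoor, adjust for {K}.

desc(V)\{V}={C,Q,T}; candidates ⊆ {F,K,N}.
size 0: {}; under {} V still reaches {C,K,N,Q,T} ∋ T.
{K}: V⊥T given {K} in G with V→· removed — back-door holds.
P(T|do(V)) = Σ_{K} P(T|V,K)·P(K).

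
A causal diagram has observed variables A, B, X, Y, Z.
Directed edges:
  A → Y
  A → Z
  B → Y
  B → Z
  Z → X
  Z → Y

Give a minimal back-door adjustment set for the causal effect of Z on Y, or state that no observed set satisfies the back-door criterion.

desc(Z)\{Z}={X,Y}; candidates ⊆ {A,B}.
size 0: {}; under {} Z still reaches {A,B,Y} ∋ Y.
size 1: {A}, {B}; under {A} Z still reaches {B,Y} ∋ Y.
{A,B}: Z⊥Y given {A,B} in G with Z→· removed — back-door holds.

Z→Y: minimal back-door set {A, B}.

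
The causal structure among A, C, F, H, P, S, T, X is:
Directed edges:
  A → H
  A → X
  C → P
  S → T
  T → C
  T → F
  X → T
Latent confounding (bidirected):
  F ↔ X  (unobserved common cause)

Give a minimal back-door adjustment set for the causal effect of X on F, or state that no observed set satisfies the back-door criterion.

X→F: no observed back-door set.

desc(X)\{X}={C,F,P,T}; candidates ⊆ {A,H,S}.
X↔F: latent back-door arc(s) into X.
size 0: {}; under {} X still reaches {A,F,H} ∋ F.
size 1: {A}, {H}, {S}; under {A} X still reaches {F} ∋ F.
size 2: {A,H}, {A,S}, {H,S}; under {A,H} X still reaches {F} ∋ F.
X↔F cannot be blocked by any observed set — no back-door set.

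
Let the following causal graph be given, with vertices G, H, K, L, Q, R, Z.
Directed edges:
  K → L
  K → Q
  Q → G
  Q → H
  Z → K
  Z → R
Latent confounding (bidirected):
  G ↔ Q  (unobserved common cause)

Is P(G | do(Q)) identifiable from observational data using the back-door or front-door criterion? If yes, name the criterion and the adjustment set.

P(G|do(Q)): not identifiable (no BD/FD set).

desc(Q)\{Q}={G,H}; candidates ⊆ {K,L,R,Z}.
Q↔G: latent back-door arc(s) into Q.
size 0: {}; under {} Q still reaches {G,K,L,R,Z} ∋ G.
size 1: {K}, {L}, {R} …(+1); under {K} Q still reaches {G} ∋ G.
size 2: {K,L}, {K,R}, {K,Z} …(+3); under {K,L} Q still reaches {G} ∋ G.
Q↔G cannot be blocked by any observed set — no back-door set.
No mediator lies on a directed Q→…→G path.
Neither criterion identifies P(G|do(Q)) in this graph.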